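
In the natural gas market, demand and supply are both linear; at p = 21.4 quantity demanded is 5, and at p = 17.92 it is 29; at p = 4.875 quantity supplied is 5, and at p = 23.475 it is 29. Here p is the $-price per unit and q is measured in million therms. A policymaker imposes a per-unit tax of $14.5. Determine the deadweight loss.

Demand slope = (17.92 − 21.4)/(29 − 5) = −0.145, so p = 22.125 − 0.145q.
Supply slope = (23.475 − 4.875)/(29 − 5) = 0.775, so p = 1 + 0.775q.
Competitive equilibrium: 22.125 − 0.145q = 1 + 0.775q → q* = 22.962, p* = 18.7955.
With the tax, the buyer price exceeds the seller price by 14.5: (22.125 − 0.145q) − (1 + 0.775q) = 14.5 → q' = 7.2011.
Δq = 22.962 − 7.2011 = 15.7609; the wedge equals the tax, 14.5.
The triangle = ½ × 15.7609 × 14.5 = $114.27 million.

$114.27 million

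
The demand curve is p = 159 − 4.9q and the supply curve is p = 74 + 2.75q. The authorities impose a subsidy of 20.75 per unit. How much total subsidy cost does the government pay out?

Competitive equilibrium: 159 − 4.9q = 74 + 2.75q → q* = 11.1111, p* = 104.5556.
The subsidy lowers effective supply by 20.75: p = 53.25 + 2.75q.
New quantity: 159 − 4.9q = 53.25 + 2.75q → q' = 13.8235.
Total subsidy cost = 20.75 × 13.8235 = 286.84.

286.84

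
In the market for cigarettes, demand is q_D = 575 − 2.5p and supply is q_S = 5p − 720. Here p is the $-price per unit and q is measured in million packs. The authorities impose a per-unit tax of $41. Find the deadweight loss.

$1400.83 million

In inverse form: demand p = 230 − 0.4q, supply p = 144 + 0.2q.
Competitive equilibrium: 230 − 0.4q = 144 + 0.2q → q* = 143.3333, p* = 172.6667.
With the tax, the buyer price exceeds the seller price by 41: (230 − 0.4q) − (144 + 0.2q) = 41 → q' = 75.
Δq = 143.3333 − 75 = 68.3333; the wedge equals the tax, 41.
The triangle = ½ × 68.3333 × 41 = $1400.83 million.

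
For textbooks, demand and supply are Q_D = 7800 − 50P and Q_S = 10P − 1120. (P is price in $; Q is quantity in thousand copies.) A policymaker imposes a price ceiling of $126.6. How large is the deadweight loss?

$2921.63 thousand

In inverse form: demand P = 156 − 0.02Q, supply P = 112 + 0.1Q.
Competitive equilibrium: 156 − 0.02Q = 112 + 0.1Q → Q* = 366.6667, P* = 148.6667.
At the ceiling P = 126.6, quantity supplied = (126.6 − 112)/0.1 = 146.
Willingness to pay at Q' = 146: 156 − 0.02·146 = 153.08.
ΔQ = 366.6667 − 146 = 220.6667; wedge = 153.08 − 126.6 = 26.48.
Welfare loss = ½ × 220.6667 × 26.48 = $2921.63 thousand.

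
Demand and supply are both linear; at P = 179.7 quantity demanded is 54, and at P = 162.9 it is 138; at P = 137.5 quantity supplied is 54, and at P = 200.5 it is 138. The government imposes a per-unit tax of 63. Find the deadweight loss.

Demand slope = (162.9 − 179.7)/(138 − 54) = −0.2, so P = 190.5 − 0.2Q.
Supply slope = (200.5 − 137.5)/(138 − 54) = 0.75, so P = 97 + 0.75Q.
Competitive equilibrium: 190.5 − 0.2Q = 97 + 0.75Q → Q* = 98.4211, P* = 170.8158.
With the tax, the buyer price exceeds the seller price by 63: (190.5 − 0.2Q) − (97 + 0.75Q) = 63 → Q' = 32.1053.
ΔQ = 98.4211 − 32.1053 = 66.3158; the wedge equals the tax, 63.
DWL = ½ × 66.3158 × 63 = 2088.95.

2088.95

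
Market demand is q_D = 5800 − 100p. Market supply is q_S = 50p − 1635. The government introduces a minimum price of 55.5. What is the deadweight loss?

5280.67

In inverse form: demand p = 58 − 0.01q, supply p = 32.7 + 0.02q.
Competitive equilibrium: 58 − 0.01q = 32.7 + 0.02q → q* = 843.3333, p* = 49.5667.
At the floor p = 55.5, quantity demanded = (58 − 55.5)/0.01 = 250.
Sellers' marginal cost at q' = 250: 32.7 + 0.02·250 = 37.7.
Δq = 843.3333 − 250 = 593.3333; wedge = 55.5 − 37.7 = 17.8.
Welfare loss = ½ × 593.3333 × 17.8 = 5280.67.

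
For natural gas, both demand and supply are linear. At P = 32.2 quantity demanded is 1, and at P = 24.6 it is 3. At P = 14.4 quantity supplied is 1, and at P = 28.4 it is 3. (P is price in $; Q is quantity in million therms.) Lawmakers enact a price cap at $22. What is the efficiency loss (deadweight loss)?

Demand slope = (24.6 − 32.2)/(3 − 1) = −3.8, so P = 36 − 3.8Q.
Supply slope = (28.4 − 14.4)/(3 − 1) = 7, so P = 7.4 + 7Q.
Competitive equilibrium: 36 − 3.8Q = 7.4 + 7Q → Q* = 2.6481, P* = 25.937.
At the ceiling P = 22, quantity supplied = (22 − 7.4)/7 = 2.0857.
Willingness to pay at Q' = 2.0857: 36 − 3.8·2.0857 = 28.0743.
ΔQ = 2.6481 − 2.0857 = 0.5624; wedge = 28.0743 − 22 = 6.0743.
The triangle = ½ × 0.5624 × 6.0743 = $1.71 million.

$1.71 million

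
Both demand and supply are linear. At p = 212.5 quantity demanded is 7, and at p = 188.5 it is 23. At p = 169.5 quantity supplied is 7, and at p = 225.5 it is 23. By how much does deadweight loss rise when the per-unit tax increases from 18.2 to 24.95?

Demand slope = (188.5 − 212.5)/(23 − 7) = −1.5, so p = 223 − 1.5q.
Supply slope = (225.5 − 169.5)/(23 − 7) = 3.5, so p = 145 + 3.5q.
Competitive equilibrium: 223 − 1.5q = 145 + 3.5q → q* = 15.6, p* = 199.6.
For a per-unit tax t: Δq = t/5, so DWL = ½·t·(t/5) = t²/10.
At t = 18.2: DWL = 33.124. At t = 24.95: DWL = 62.25.
Increase = 62.25 − 33.124 = 29.13.

29.13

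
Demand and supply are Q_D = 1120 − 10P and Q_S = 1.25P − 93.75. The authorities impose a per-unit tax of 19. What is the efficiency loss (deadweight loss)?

200.56

In inverse form: demand P = 112 − 0.1Q, supply P = 75 + 0.8Q.
Competitive equilibrium: 112 − 0.1Q = 75 + 0.8Q → Q* = 41.1111, P* = 107.8889.
With the tax, the buyer price exceeds the seller price by 19: (112 − 0.1Q) − (75 + 0.8Q) = 19 → Q' = 20.
ΔQ = 41.1111 − 20 = 21.1111; the wedge equals the tax, 19.
The triangle = ½ × 21.1111 × 19 = 200.56.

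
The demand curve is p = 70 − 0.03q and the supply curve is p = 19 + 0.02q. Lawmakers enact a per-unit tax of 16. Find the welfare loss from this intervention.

Competitive equilibrium: 70 − 0.03q = 19 + 0.02q → q* = 1020, p* = 39.4.
With the tax, the buyer price exceeds the seller price by 16: (70 − 0.03q) − (19 + 0.02q) = 16 → q' = 700.
Δq = 1020 − 700 = 320; the wedge equals the tax, 16.
Deadweight loss = ½ × 320 × 16 = 2560.

2560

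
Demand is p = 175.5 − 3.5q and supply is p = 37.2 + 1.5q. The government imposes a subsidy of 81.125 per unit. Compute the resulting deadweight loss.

Competitive equilibrium: 175.5 − 3.5q = 37.2 + 1.5q → q* = 27.66, p* = 78.69.
The subsidy lowers effective supply by 81.125: p = 1.5q − 43.925.
New quantity: 175.5 − 3.5q = 1.5q − 43.925 → q' = 43.885.
Overproduction Δq = 43.885 − 27.66 = 16.225; wedge = subsidy = 81.125.
Welfare loss = ½ × 16.225 × 81.125 = 658.13.

658.13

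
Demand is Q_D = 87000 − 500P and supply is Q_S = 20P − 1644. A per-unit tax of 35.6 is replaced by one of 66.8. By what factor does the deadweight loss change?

3.521

In inverse form: demand P = 174 − 0.002Q, supply P = 82.2 + 0.05Q.
Competitive equilibrium: 174 − 0.002Q = 82.2 + 0.05Q → Q* = 1765.3846, P* = 170.4692.
For a per-unit tax t: ΔQ = t/0.052, so DWL = ½·t·(t/0.052) = t²/0.104.
At t = 35.6: DWL = 12186.154. At t = 66.8: DWL = 42906.154.
Ratio = (66.8/35.6)² = 3.521.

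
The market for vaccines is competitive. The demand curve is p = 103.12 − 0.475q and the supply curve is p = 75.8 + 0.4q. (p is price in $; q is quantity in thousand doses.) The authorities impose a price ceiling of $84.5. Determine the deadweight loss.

Competitive equilibrium: 103.12 − 0.475q = 75.8 + 0.4q → q* = 31.2229, p* = 88.2891.
At the ceiling p = 84.5, quantity supplied = (84.5 − 75.8)/0.4 = 21.75.
Willingness to pay at q' = 21.75: 103.12 − 0.475·21.75 = 92.7888.
Δq = 31.2229 − 21.75 = 9.4729; wedge = 92.7888 − 84.5 = 8.2888.
Welfare loss = ½ × 9.4729 × 8.2888 = $39.26 thousand.

$39.26 thousand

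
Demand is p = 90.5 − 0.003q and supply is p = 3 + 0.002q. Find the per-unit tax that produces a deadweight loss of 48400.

22

Competitive equilibrium: 90.5 − 0.003q = 3 + 0.002q → q* = 17500, p* = 38.
A tax t gives Δq = t/0.005 and wedge t, so DWL = t²/0.01.
t²/0.01 = 48400 → t² = 484 → t = 22.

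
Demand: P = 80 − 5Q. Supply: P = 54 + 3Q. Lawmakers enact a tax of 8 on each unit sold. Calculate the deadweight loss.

4

Competitive equilibrium: 80 − 5Q = 54 + 3Q → Q* = 3.25, P* = 63.75.
With the tax, the buyer price exceeds the seller price by 8: (80 − 5Q) − (54 + 3Q) = 8 → Q' = 2.25.
ΔQ = 3.25 − 2.25 = 1; the wedge equals the tax, 8.
The triangle = ½ × 1 × 8 = 4.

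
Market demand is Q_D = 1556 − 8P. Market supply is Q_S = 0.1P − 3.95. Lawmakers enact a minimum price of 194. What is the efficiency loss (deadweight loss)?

647.42

In inverse form: demand P = 194.5 − 0.125Q, supply P = 39.5 + 10Q.
Competitive equilibrium: 194.5 − 0.125Q = 39.5 + 10Q → Q* = 15.3086, P* = 192.5864.
At the floor P = 194, quantity demanded = (194.5 − 194)/0.125 = 4.
Sellers' marginal cost at Q' = 4: 39.5 + 10·4 = 79.5.
ΔQ = 15.3086 − 4 = 11.3086; wedge = 194 − 79.5 = 114.5.
Deadweight loss = ½ × 11.3086 × 114.5 = 647.42.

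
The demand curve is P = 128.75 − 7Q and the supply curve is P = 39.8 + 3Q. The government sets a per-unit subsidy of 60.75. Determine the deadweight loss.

Competitive equilibrium: 128.75 − 7Q = 39.8 + 3Q → Q* = 8.895, P* = 66.485.
The subsidy lowers effective supply by 60.75: P = 3Q − 20.95.
New quantity: 128.75 − 7Q = 3Q − 20.95 → Q' = 14.97.
Overproduction ΔQ = 14.97 − 8.895 = 6.075; wedge = subsidy = 60.75.
Deadweight loss = ½ × 6.075 × 60.75 = 184.53.

184.53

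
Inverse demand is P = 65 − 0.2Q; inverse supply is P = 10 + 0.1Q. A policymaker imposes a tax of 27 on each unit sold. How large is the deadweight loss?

Competitive equilibrium: 65 − 0.2Q = 10 + 0.1Q → Q* = 183.3333, P* = 28.3333.
With the tax, the buyer price exceeds the seller price by 27: (65 − 0.2Q) − (10 + 0.1Q) = 27 → Q' = 93.3333.
ΔQ = 183.3333 − 93.3333 = 90; the wedge equals the tax, 27.
Welfare loss = ½ × 90 × 27 = 1215.

1215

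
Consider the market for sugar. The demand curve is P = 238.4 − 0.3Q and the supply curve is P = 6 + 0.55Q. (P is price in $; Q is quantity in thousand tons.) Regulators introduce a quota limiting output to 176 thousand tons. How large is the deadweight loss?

$4032.85 thousand

Competitive equilibrium: 238.4 − 0.3Q = 6 + 0.55Q → Q* = 273.4118, P* = 156.3765.
At Q = 176: demand price = 238.4 − 0.3·176 = 185.6; supply price = 6 + 0.55·176 = 102.8.
ΔQ = 273.4118 − 176 = 97.4118; wedge = 185.6 − 102.8 = 82.8.
DWL = ½ × 97.4118 × 82.8 = $4032.85 thousand.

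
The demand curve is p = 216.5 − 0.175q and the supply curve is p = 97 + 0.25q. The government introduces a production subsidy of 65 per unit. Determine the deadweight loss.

4970.59

Competitive equilibrium: 216.5 − 0.175q = 97 + 0.25q → q* = 281.1765, p* = 167.2941.
The subsidy lowers effective supply by 65: p = 32 + 0.25q.
New quantity: 216.5 − 0.175q = 32 + 0.25q → q' = 434.1176.
Overproduction Δq = 434.1176 − 281.1765 = 152.9411; wedge = subsidy = 65.
The triangle = ½ × 152.9411 × 65 = 4970.59.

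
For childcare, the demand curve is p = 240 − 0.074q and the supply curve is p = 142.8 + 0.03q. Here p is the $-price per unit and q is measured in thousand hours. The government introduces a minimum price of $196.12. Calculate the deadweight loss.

$6069.42 thousand

Competitive equilibrium: 240 − 0.074q = 142.8 + 0.03q → q* = 934.61538, p* = 170.83846.
At the floor p = 196.12, quantity demanded = (240 − 196.12)/0.074 = 592.97297.
Sellers' marginal cost at q' = 592.97297: 142.8 + 0.03·592.97297 = 160.58919.
Δq = 934.61538 − 592.97297 = 341.64241; wedge = 196.12 − 160.58919 = 35.53081.
Welfare loss = ½ × 341.64241 × 35.53081 = $6069.42 thousand.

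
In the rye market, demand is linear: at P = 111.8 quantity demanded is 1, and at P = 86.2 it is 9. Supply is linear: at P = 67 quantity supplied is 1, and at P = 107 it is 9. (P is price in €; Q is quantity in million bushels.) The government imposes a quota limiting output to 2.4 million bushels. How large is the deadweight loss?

Demand slope = (86.2 − 111.8)/(9 − 1) = −3.2, so P = 115 − 3.2Q.
Supply slope = (107 − 67)/(9 − 1) = 5, so P = 62 + 5Q.
Competitive equilibrium: 115 − 3.2Q = 62 + 5Q → Q* = 6.4634, P* = 94.3171.
At Q = 2.4: demand price = 115 − 3.2·2.4 = 107.32; supply price = 62 + 5·2.4 = 74.
ΔQ = 6.4634 − 2.4 = 4.0634; wedge = 107.32 − 74 = 33.32.
Welfare loss = ½ × 4.0634 × 33.32 = €67.70 million.

€67.70 million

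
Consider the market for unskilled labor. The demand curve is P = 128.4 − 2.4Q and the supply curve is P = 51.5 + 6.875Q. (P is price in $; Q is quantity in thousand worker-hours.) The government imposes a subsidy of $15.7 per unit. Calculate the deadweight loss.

Competitive equilibrium: 128.4 − 2.4Q = 51.5 + 6.875Q → Q* = 8.2911, P* = 108.5013.
The subsidy lowers effective supply by 15.7: P = 35.8 + 6.875Q.
New quantity: 128.4 − 2.4Q = 35.8 + 6.875Q → Q' = 9.9838.
Overproduction ΔQ = 9.9838 − 8.2911 = 1.6927; wedge = subsidy = 15.7.
DWL = ½ × 1.6927 × 15.7 = $13.29 thousand.

$13.29 thousand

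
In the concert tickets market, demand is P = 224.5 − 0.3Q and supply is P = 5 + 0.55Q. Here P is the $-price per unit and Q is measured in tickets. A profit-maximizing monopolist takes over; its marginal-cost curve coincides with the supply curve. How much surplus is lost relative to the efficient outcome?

Competitive equilibrium: 224.5 − 0.3Q = 5 + 0.55Q → Q* = 258.2353, P* = 147.0294.
Marginal revenue: MR = 224.5 − 0.6Q. Set MR = MC: 224.5 − 0.6Q = 5 + 0.55Q → Q_m = 190.8696.
Price P_m = 224.5 − 0.3·190.8696 = 167.2391; MC(Q_m) = 5 + 0.55·190.8696 = 109.9783.
Competitive Q* = 258.2353, so ΔQ = 67.3657; wedge = 167.2391 − 109.9783 = 57.2608.
Welfare loss = ½ × 67.3657 × 57.2608 = $1928.71.

$1928.71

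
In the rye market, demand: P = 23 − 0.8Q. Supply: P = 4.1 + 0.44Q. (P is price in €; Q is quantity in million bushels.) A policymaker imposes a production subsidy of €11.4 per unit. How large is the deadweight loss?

Competitive equilibrium: 23 − 0.8Q = 4.1 + 0.44Q → Q* = 15.2419, P* = 10.8065.
The subsidy lowers effective supply by 11.4: P = 0.44Q − 7.3.
New quantity: 23 − 0.8Q = 0.44Q − 7.3 → Q' = 24.4355.
Overproduction ΔQ = 24.4355 − 15.2419 = 9.1936; wedge = subsidy = 11.4.
Welfare loss = ½ × 9.1936 × 11.4 = €52.40 million.

€52.40 million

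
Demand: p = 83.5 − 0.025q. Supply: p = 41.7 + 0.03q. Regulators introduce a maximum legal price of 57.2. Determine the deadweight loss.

Competitive equilibrium: 83.5 − 0.025q = 41.7 + 0.03q → q* = 760, p* = 64.5.
At the ceiling p = 57.2, quantity supplied = (57.2 − 41.7)/0.03 = 516.66667.
Willingness to pay at q' = 516.66667: 83.5 − 0.025·516.66667 = 70.58333.
Δq = 760 − 516.66667 = 243.33333; wedge = 70.58333 − 57.2 = 13.38333.
Deadweight loss = ½ × 243.33333 × 13.38333 = 1628.31.

1628.31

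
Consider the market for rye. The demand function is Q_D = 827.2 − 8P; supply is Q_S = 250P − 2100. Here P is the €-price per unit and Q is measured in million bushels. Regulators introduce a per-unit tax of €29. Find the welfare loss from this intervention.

In inverse form: demand P = 103.4 − 0.125Q, supply P = 8.4 + 0.004Q.
Competitive equilibrium: 103.4 − 0.125Q = 8.4 + 0.004Q → Q* = 736.4341, P* = 11.3457.
With the tax, the buyer price exceeds the seller price by 29: (103.4 − 0.125Q) − (8.4 + 0.004Q) = 29 → Q' = 511.6279.
ΔQ = 736.4341 − 511.6279 = 224.8062; the wedge equals the tax, 29.
DWL = ½ × 224.8062 × 29 = €3259.69 million.

€3259.69 million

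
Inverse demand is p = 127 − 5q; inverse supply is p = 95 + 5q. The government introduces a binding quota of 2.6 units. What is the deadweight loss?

Competitive equilibrium: 127 − 5q = 95 + 5q → q* = 3.2, p* = 111.
At q = 2.6: demand price = 127 − 5·2.6 = 114; supply price = 95 + 5·2.6 = 108.
Δq = 3.2 − 2.6 = 0.6; wedge = 114 − 108 = 6.
The triangle = ½ × 0.6 × 6 = 1.80.

1.80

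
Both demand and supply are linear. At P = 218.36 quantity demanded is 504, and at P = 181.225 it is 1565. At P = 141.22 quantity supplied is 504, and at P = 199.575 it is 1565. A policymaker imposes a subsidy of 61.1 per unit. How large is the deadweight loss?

Demand slope = (181.225 − 218.36)/(1565 − 504) = −0.035, so P = 236 − 0.035Q.
Supply slope = (199.575 − 141.22)/(1565 − 504) = 0.055, so P = 113.5 + 0.055Q.
Competitive equilibrium: 236 − 0.035Q = 113.5 + 0.055Q → Q* = 1361.1111, P* = 188.3611.
The subsidy lowers effective supply by 61.1: P = 52.4 + 0.055Q.
New quantity: 236 − 0.035Q = 52.4 + 0.055Q → Q' = 2040.
Overproduction ΔQ = 2040 − 1361.1111 = 678.8889; wedge = subsidy = 61.1.
Deadweight loss = ½ × 678.8889 × 61.1 = 20740.06.

20740.06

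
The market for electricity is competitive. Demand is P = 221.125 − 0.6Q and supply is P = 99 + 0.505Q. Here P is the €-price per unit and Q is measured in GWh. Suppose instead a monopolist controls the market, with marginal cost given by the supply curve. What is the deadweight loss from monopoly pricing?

€835.74

Competitive equilibrium: 221.125 − 0.6Q = 99 + 0.505Q → Q* = 110.5204, P* = 154.8128.
Marginal revenue: MR = 221.125 − 1.2Q. Set MR = MC: 221.125 − 1.2Q = 99 + 0.505Q → Q_m = 71.6276.
Price P_m = 221.125 − 0.6·71.6276 = 178.1484; MC(Q_m) = 99 + 0.505·71.6276 = 135.1719.
Competitive Q* = 110.5204, so ΔQ = 38.8928; wedge = 178.1484 − 135.1719 = 42.9765.
Deadweight loss = ½ × 38.8928 × 42.9765 = €835.74.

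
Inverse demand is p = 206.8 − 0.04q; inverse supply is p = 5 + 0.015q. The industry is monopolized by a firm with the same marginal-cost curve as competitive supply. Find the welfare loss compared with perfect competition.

65633.02

Competitive equilibrium: 206.8 − 0.04q = 5 + 0.015q → q* = 3669.09091, p* = 60.03636.
Marginal revenue: MR = 206.8 − 0.08q. Set MR = MC: 206.8 − 0.08q = 5 + 0.015q → q_m = 2124.21053.
Price p_m = 206.8 − 0.04·2124.21053 = 121.83158; MC(q_m) = 5 + 0.015·2124.21053 = 36.86316.
Competitive q* = 3669.09091, so Δq = 1544.88038; wedge = 121.83158 − 36.86316 = 84.96842.
Welfare loss = ½ × 1544.88038 × 84.96842 = 65633.02.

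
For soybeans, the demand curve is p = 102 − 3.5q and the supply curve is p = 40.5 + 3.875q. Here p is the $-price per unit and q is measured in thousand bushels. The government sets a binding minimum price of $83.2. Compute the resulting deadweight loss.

$32.47 thousand

Competitive equilibrium: 102 − 3.5q = 40.5 + 3.875q → q* = 8.339, p* = 72.8136.
At the floor p = 83.2, quantity demanded = (102 − 83.2)/3.5 = 5.3714.
Sellers' marginal cost at q' = 5.3714: 40.5 + 3.875·5.3714 = 61.3142.
Δq = 8.339 − 5.3714 = 2.9676; wedge = 83.2 − 61.3142 = 21.8858.
Deadweight loss = ½ × 2.9676 × 21.8858 = $32.47 thousand.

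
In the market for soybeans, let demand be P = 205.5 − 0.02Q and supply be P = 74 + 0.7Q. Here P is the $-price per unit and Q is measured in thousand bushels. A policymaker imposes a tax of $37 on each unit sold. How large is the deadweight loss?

$950.69 thousand

Competitive equilibrium: 205.5 − 0.02Q = 74 + 0.7Q → Q* = 182.6389, P* = 201.8472.
With the tax, the buyer price exceeds the seller price by 37: (205.5 − 0.02Q) − (74 + 0.7Q) = 37 → Q' = 131.25.
ΔQ = 182.6389 − 131.25 = 51.3889; the wedge equals the tax, 37.
Welfare loss = ½ × 51.3889 × 37 = $950.69 thousand.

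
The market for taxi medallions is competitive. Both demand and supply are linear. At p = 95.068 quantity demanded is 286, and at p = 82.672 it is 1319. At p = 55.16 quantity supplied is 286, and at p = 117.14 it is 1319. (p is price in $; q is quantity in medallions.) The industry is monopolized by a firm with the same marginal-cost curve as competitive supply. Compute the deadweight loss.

$518.74

Demand slope = (82.672 − 95.068)/(1319 − 286) = −0.012, so p = 98.5 − 0.012q.
Supply slope = (117.14 − 55.16)/(1319 − 286) = 0.06, so p = 38 + 0.06q.
Competitive equilibrium: 98.5 − 0.012q = 38 + 0.06q → q* = 840.2778, p* = 88.4167.
Marginal revenue: MR = 98.5 − 0.024q. Set MR = MC: 98.5 − 0.024q = 38 + 0.06q → q_m = 720.2381.
Price p_m = 98.5 − 0.012·720.2381 = 89.8571; MC(q_m) = 38 + 0.06·720.2381 = 81.2143.
Competitive q* = 840.2778, so Δq = 120.0397; wedge = 89.8571 − 81.2143 = 8.6428.
Welfare loss = ½ × 120.0397 × 8.6428 = $518.74.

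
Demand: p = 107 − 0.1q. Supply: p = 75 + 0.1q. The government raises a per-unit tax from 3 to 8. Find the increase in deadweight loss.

Competitive equilibrium: 107 − 0.1q = 75 + 0.1q → q* = 160, p* = 91.
For a per-unit tax t: Δq = t/0.2, so DWL = ½·t·(t/0.2) = t²/0.4.
At t = 3: DWL = 22.5. At t = 8: DWL = 160.
Increase = 160 − 22.5 = 137.50.

137.50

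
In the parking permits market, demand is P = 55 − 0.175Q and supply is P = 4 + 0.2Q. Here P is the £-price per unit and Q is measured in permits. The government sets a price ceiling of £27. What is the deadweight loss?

£82.69

Competitive equilibrium: 55 − 0.175Q = 4 + 0.2Q → Q* = 136, P* = 31.2.
At the ceiling P = 27, quantity supplied = (27 − 4)/0.2 = 115.
Willingness to pay at Q' = 115: 55 − 0.175·115 = 34.875.
ΔQ = 136 − 115 = 21; wedge = 34.875 − 27 = 7.875.
The triangle = ½ × 21 × 7.875 = £82.69.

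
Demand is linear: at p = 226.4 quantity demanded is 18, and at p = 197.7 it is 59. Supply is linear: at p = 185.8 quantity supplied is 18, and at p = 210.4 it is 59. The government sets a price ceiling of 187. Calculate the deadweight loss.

Demand slope = (197.7 − 226.4)/(59 − 18) = −0.7, so p = 239 − 0.7q.
Supply slope = (210.4 − 185.8)/(59 − 18) = 0.6, so p = 175 + 0.6q.
Competitive equilibrium: 239 − 0.7q = 175 + 0.6q → q* = 49.23077, p* = 204.53846.
At the ceiling p = 187, quantity supplied = (187 − 175)/0.6 = 20.
Willingness to pay at q' = 20: 239 − 0.7·20 = 225.
Δq = 49.23077 − 20 = 29.23077; wedge = 225 − 187 = 38.
Deadweight loss = ½ × 29.23077 × 38 = 555.38.

555.38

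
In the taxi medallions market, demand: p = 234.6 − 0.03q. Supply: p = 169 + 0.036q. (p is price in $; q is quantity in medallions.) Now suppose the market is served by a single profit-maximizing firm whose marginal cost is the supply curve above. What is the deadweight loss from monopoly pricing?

$3183.71

Competitive equilibrium: 234.6 − 0.03q = 169 + 0.036q → q* = 993.9394, p* = 204.7818.
Marginal revenue: MR = 234.6 − 0.06q. Set MR = MC: 234.6 − 0.06q = 169 + 0.036q → q_m = 683.3333.
Price p_m = 234.6 − 0.03·683.3333 = 214.1; MC(q_m) = 169 + 0.036·683.3333 = 193.6.
Competitive q* = 993.9394, so Δq = 310.6061; wedge = 214.1 − 193.6 = 20.5.
The triangle = ½ × 310.6061 × 20.5 = $3183.71.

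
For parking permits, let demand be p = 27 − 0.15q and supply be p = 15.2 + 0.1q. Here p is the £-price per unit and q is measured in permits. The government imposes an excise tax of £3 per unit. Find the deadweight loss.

Competitive equilibrium: 27 − 0.15q = 15.2 + 0.1q → q* = 47.2, p* = 19.92.
With the tax, the buyer price exceeds the seller price by 3: (27 − 0.15q) − (15.2 + 0.1q) = 3 → q' = 35.2.
Δq = 47.2 − 35.2 = 12; the wedge equals the tax, 3.
Deadweight loss = ½ × 12 × 3 = £18.

£18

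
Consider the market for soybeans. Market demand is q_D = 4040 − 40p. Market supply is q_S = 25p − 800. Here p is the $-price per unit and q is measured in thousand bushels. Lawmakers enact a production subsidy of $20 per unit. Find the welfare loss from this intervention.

$3076.92 thousand

In inverse form: demand p = 101 − 0.025q, supply p = 32 + 0.04q.
Competitive equilibrium: 101 − 0.025q = 32 + 0.04q → q* = 1061.5385, p* = 74.4615.
The subsidy lowers effective supply by 20: p = 12 + 0.04q.
New quantity: 101 − 0.025q = 12 + 0.04q → q' = 1369.2308.
Overproduction Δq = 1369.2308 − 1061.5385 = 307.6923; wedge = subsidy = 20.
Welfare loss = ½ × 307.6923 × 20 = $3076.92 thousand.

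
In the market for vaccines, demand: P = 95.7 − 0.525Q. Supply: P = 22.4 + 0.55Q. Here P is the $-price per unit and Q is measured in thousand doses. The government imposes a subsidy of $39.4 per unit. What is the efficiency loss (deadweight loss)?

$722.03 thousand

Competitive equilibrium: 95.7 − 0.525Q = 22.4 + 0.55Q → Q* = 68.186, P* = 59.9023.
The subsidy lowers effective supply by 39.4: P = 0.55Q − 17.
New quantity: 95.7 − 0.525Q = 0.55Q − 17 → Q' = 104.8372.
Overproduction ΔQ = 104.8372 − 68.186 = 36.6512; wedge = subsidy = 39.4.
Welfare loss = ½ × 36.6512 × 39.4 = $722.03 thousand.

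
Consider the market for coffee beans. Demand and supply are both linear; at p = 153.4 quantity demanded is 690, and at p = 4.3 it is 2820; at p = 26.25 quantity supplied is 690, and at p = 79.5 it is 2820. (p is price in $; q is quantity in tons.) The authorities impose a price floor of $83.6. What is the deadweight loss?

$5532.36

Demand slope = (4.3 − 153.4)/(2820 − 690) = −0.07, so p = 201.7 − 0.07q.
Supply slope = (79.5 − 26.25)/(2820 − 690) = 0.025, so p = 9 + 0.025q.
Competitive equilibrium: 201.7 − 0.07q = 9 + 0.025q → q* = 2028.4211, p* = 59.7105.
At the floor p = 83.6, quantity demanded = (201.7 − 83.6)/0.07 = 1687.1429.
Sellers' marginal cost at q' = 1687.1429: 9 + 0.025·1687.1429 = 51.1786.
Δq = 2028.4211 − 1687.1429 = 341.2782; wedge = 83.6 − 51.1786 = 32.4214.
The triangle = ½ × 341.2782 × 32.4214 = $5532.36.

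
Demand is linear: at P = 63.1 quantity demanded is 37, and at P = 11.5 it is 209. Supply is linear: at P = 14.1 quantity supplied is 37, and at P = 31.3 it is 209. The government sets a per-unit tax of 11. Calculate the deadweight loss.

Demand slope = (11.5 − 63.1)/(209 − 37) = −0.3, so P = 74.2 − 0.3Q.
Supply slope = (31.3 − 14.1)/(209 − 37) = 0.1, so P = 10.4 + 0.1Q.
Competitive equilibrium: 74.2 − 0.3Q = 10.4 + 0.1Q → Q* = 159.5, P* = 26.35.
With the tax, the buyer price exceeds the seller price by 11: (74.2 − 0.3Q) − (10.4 + 0.1Q) = 11 → Q' = 132.
ΔQ = 159.5 − 132 = 27.5; the wedge equals the tax, 11.
DWL = ½ × 27.5 × 11 = 151.25.

151.25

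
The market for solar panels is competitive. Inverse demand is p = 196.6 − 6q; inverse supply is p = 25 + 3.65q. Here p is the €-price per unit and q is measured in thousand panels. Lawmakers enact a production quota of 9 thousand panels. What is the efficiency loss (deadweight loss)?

€372.15 thousand

Competitive equilibrium: 196.6 − 6q = 25 + 3.65q → q* = 17.7824, p* = 89.9057.
At q = 9: demand price = 196.6 − 6·9 = 142.6; supply price = 25 + 3.65·9 = 57.85.
Δq = 17.7824 − 9 = 8.7824; wedge = 142.6 − 57.85 = 84.75.
Welfare loss = ½ × 8.7824 × 84.75 = €372.15 thousand.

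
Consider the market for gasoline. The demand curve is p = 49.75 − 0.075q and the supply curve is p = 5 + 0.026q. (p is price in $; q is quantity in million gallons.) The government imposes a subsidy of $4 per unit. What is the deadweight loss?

Competitive equilibrium: 49.75 − 0.075q = 5 + 0.026q → q* = 443.0693, p* = 16.5198.
The subsidy lowers effective supply by 4: p = 1 + 0.026q.
New quantity: 49.75 − 0.075q = 1 + 0.026q → q' = 482.6733.
Overproduction Δq = 482.6733 − 443.0693 = 39.604; wedge = subsidy = 4.
Welfare loss = ½ × 39.604 × 4 = $79.21 million.

$79.21 million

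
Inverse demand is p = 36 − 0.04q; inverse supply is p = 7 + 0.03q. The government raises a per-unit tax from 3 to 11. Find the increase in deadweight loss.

Competitive equilibrium: 36 − 0.04q = 7 + 0.03q → q* = 414.2857, p* = 19.4286.
For a per-unit tax t: Δq = t/0.07, so DWL = ½·t·(t/0.07) = t²/0.14.
At t = 3: DWL = 64.286. At t = 11: DWL = 864.286.
Increase = 864.286 − 64.286 = 800.

800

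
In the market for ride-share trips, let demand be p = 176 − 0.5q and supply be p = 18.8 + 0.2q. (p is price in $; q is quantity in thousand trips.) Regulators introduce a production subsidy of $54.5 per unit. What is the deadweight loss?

$2121.61 thousand

Competitive equilibrium: 176 − 0.5q = 18.8 + 0.2q → q* = 224.5714, p* = 63.7143.
The subsidy lowers effective supply by 54.5: p = 0.2q − 35.7.
New quantity: 176 − 0.5q = 0.2q − 35.7 → q' = 302.4286.
Overproduction Δq = 302.4286 − 224.5714 = 77.8572; wedge = subsidy = 54.5.
The triangle = ½ × 77.8572 × 54.5 = $2121.61 thousand.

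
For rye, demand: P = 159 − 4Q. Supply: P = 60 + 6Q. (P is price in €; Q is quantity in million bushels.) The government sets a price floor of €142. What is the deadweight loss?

Competitive equilibrium: 159 − 4Q = 60 + 6Q → Q* = 9.9, P* = 119.4.
At the floor P = 142, quantity demanded = (159 − 142)/4 = 4.25.
Sellers' marginal cost at Q' = 4.25: 60 + 6·4.25 = 85.5.
ΔQ = 9.9 − 4.25 = 5.65; wedge = 142 − 85.5 = 56.5.
Welfare loss = ½ × 5.65 × 56.5 = €159.61 million.

€159.61 million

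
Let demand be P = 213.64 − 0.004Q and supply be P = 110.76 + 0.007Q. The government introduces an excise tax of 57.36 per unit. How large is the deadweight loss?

Competitive equilibrium: 213.64 − 0.004Q = 110.76 + 0.007Q → Q* = 9352.7273, P* = 176.2291.
With the tax, the buyer price exceeds the seller price by 57.36: (213.64 − 0.004Q) − (110.76 + 0.007Q) = 57.36 → Q' = 4138.1818.
ΔQ = 9352.7273 − 4138.1818 = 5214.5455; the wedge equals the tax, 57.36.
The triangle = ½ × 5214.5455 × 57.36 = 149553.16.

149553.16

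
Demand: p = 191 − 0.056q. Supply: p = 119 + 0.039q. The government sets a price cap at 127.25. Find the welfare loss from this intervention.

Competitive equilibrium: 191 − 0.056q = 119 + 0.039q → q* = 757.89474, p* = 148.55789.
At the ceiling p = 127.25, quantity supplied = (127.25 − 119)/0.039 = 211.53846.
Willingness to pay at q' = 211.53846: 191 − 0.056·211.53846 = 179.15385.
Δq = 757.89474 − 211.53846 = 546.35628; wedge = 179.15385 − 127.25 = 51.90385.
Deadweight loss = ½ × 546.35628 × 51.90385 = 14179.

14179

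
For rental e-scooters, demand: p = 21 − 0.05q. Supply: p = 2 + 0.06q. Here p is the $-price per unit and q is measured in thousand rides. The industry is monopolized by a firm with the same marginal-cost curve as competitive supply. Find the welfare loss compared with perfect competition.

Competitive equilibrium: 21 − 0.05q = 2 + 0.06q → q* = 172.7273, p* = 12.3636.
Marginal revenue: MR = 21 − 0.1q. Set MR = MC: 21 − 0.1q = 2 + 0.06q → q_m = 118.75.
Price p_m = 21 − 0.05·118.75 = 15.0625; MC(q_m) = 2 + 0.06·118.75 = 9.125.
Competitive q* = 172.7273, so Δq = 53.9773; wedge = 15.0625 − 9.125 = 5.9375.
Welfare loss = ½ × 53.9773 × 5.9375 = $160.25 thousand.

$160.25 thousand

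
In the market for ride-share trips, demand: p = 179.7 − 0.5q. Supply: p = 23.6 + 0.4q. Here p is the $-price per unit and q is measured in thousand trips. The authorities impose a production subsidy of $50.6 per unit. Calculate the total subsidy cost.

$11621.13 thousand

Competitive equilibrium: 179.7 − 0.5q = 23.6 + 0.4q → q* = 173.44444, p* = 92.97778.
The subsidy lowers effective supply by 50.6: p = 0.4q − 27.
New quantity: 179.7 − 0.5q = 0.4q − 27 → q' = 229.66667.
Total subsidy cost = 50.6 × 229.66667 = $11621.13 thousand.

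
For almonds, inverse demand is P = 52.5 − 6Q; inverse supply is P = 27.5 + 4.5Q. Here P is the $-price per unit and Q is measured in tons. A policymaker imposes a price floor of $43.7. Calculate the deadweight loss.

$4.39

Competitive equilibrium: 52.5 − 6Q = 27.5 + 4.5Q → Q* = 2.381, P* = 38.2143.
At the floor P = 43.7, quantity demanded = (52.5 − 43.7)/6 = 1.4667.
Sellers' marginal cost at Q' = 1.4667: 27.5 + 4.5·1.4667 = 34.1002.
ΔQ = 2.381 − 1.4667 = 0.9143; wedge = 43.7 − 34.1002 = 9.5998.
Welfare loss = ½ × 0.9143 × 9.5998 = $4.39.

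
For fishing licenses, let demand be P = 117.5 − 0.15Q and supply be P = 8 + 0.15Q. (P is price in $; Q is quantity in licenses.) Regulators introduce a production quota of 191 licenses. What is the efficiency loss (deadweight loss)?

$4541.40

Competitive equilibrium: 117.5 − 0.15Q = 8 + 0.15Q → Q* = 365, P* = 62.75.
At Q = 191: demand price = 117.5 − 0.15·191 = 88.85; supply price = 8 + 0.15·191 = 36.65.
ΔQ = 365 − 191 = 174; wedge = 88.85 − 36.65 = 52.2.
Deadweight loss = ½ × 174 × 52.2 = $4541.40.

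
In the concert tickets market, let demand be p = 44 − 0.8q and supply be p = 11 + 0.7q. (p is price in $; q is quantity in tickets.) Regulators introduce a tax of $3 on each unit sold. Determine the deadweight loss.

Competitive equilibrium: 44 − 0.8q = 11 + 0.7q → q* = 22, p* = 26.4.
With the tax, the buyer price exceeds the seller price by 3: (44 − 0.8q) − (11 + 0.7q) = 3 → q' = 20.
Δq = 22 − 20 = 2; the wedge equals the tax, 3.
The triangle = ½ × 2 × 3 = $3.

$3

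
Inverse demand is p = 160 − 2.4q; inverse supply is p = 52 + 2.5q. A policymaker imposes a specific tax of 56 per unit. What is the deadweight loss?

320

Competitive equilibrium: 160 − 2.4q = 52 + 2.5q → q* = 22.0408, p* = 107.102.
With the tax, the buyer price exceeds the seller price by 56: (160 − 2.4q) − (52 + 2.5q) = 56 → q' = 10.6122.
Δq = 22.0408 − 10.6122 = 11.4286; the wedge equals the tax, 56.
Welfare loss = ½ × 11.4286 × 56 = 320.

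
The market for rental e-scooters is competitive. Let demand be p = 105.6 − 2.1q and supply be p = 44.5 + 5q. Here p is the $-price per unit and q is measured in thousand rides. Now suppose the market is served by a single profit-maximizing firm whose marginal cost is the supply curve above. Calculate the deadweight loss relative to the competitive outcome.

$13.70 thousand

Competitive equilibrium: 105.6 − 2.1q = 44.5 + 5q → q* = 8.6056, p* = 87.5282.
Marginal revenue: MR = 105.6 − 4.2q. Set MR = MC: 105.6 − 4.2q = 44.5 + 5q → q_m = 6.6413.
Price p_m = 105.6 − 2.1·6.6413 = 91.6533; MC(q_m) = 44.5 + 5·6.6413 = 77.7065.
Competitive q* = 8.6056, so Δq = 1.9643; wedge = 91.6533 − 77.7065 = 13.9468.
DWL = ½ × 1.9643 × 13.9468 = $13.70 thousand.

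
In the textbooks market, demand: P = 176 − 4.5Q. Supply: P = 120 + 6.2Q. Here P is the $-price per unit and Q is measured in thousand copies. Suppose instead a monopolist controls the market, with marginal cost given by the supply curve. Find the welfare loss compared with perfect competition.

Competitive equilibrium: 176 − 4.5Q = 120 + 6.2Q → Q* = 5.2336, P* = 152.4486.
Marginal revenue: MR = 176 − 9Q. Set MR = MC: 176 − 9Q = 120 + 6.2Q → Q_m = 3.6842.
Price P_m = 176 − 4.5·3.6842 = 159.4211; MC(Q_m) = 120 + 6.2·3.6842 = 142.842.
Competitive Q* = 5.2336, so ΔQ = 1.5494; wedge = 159.4211 − 142.842 = 16.5791.
Deadweight loss = ½ × 1.5494 × 16.5791 = $12.84 thousand.

$12.84 thousand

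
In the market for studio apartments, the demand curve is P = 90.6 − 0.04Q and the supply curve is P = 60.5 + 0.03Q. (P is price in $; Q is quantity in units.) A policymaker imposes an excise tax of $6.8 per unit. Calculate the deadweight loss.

Competitive equilibrium: 90.6 − 0.04Q = 60.5 + 0.03Q → Q* = 430, P* = 73.4.
With the tax, the buyer price exceeds the seller price by 6.8: (90.6 − 0.04Q) − (60.5 + 0.03Q) = 6.8 → Q' = 332.8571.
ΔQ = 430 − 332.8571 = 97.1429; the wedge equals the tax, 6.8.
The triangle = ½ × 97.1429 × 6.8 = $330.29.

$330.29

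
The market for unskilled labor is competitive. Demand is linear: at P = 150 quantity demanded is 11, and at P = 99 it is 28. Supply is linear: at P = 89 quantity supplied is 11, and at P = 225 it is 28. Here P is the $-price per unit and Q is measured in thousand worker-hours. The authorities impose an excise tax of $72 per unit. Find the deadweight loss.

Demand slope = (99 − 150)/(28 − 11) = −3, so P = 183 − 3Q.
Supply slope = (225 − 89)/(28 − 11) = 8, so P = 1 + 8Q.
Competitive equilibrium: 183 − 3Q = 1 + 8Q → Q* = 16.5455, P* = 133.3636.
With the tax, the buyer price exceeds the seller price by 72: (183 − 3Q) − (1 + 8Q) = 72 → Q' = 10.
ΔQ = 16.5455 − 10 = 6.5455; the wedge equals the tax, 72.
DWL = ½ × 6.5455 × 72 = $235.64 thousand.

$235.64 thousand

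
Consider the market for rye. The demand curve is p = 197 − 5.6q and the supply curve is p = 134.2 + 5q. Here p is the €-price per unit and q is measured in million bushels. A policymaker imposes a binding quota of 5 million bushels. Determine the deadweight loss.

€4.53 million

Competitive equilibrium: 197 − 5.6q = 134.2 + 5q → q* = 5.9245, p* = 163.8226.
At q = 5: demand price = 197 − 5.6·5 = 169; supply price = 134.2 + 5·5 = 159.2.
Δq = 5.9245 − 5 = 0.9245; wedge = 169 − 159.2 = 9.8.
Deadweight loss = ½ × 0.9245 × 9.8 = €4.53 million.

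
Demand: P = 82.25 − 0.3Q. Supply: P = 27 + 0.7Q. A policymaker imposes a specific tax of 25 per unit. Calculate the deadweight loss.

312.50

Competitive equilibrium: 82.25 − 0.3Q = 27 + 0.7Q → Q* = 55.25, P* = 65.675.
With the tax, the buyer price exceeds the seller price by 25: (82.25 − 0.3Q) − (27 + 0.7Q) = 25 → Q' = 30.25.
ΔQ = 55.25 − 30.25 = 25; the wedge equals the tax, 25.
Welfare loss = ½ × 25 × 25 = 312.50.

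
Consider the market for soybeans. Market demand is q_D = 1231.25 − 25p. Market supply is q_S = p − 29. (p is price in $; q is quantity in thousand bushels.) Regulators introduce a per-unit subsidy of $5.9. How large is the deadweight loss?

$16.74 thousand

In inverse form: demand p = 49.25 − 0.04q, supply p = 29 + q.
Competitive equilibrium: 49.25 − 0.04q = 29 + q → q* = 19.4712, p* = 48.4712.
The subsidy lowers effective supply by 5.9: p = 23.1 + q.
New quantity: 49.25 − 0.04q = 23.1 + q → q' = 25.1442.
Overproduction Δq = 25.1442 − 19.4712 = 5.673; wedge = subsidy = 5.9.
The triangle = ½ × 5.673 × 5.9 = $16.74 thousand.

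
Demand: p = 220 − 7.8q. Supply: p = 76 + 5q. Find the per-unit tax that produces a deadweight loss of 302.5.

88

Competitive equilibrium: 220 − 7.8q = 76 + 5q → q* = 11.25, p* = 132.25.
A tax t gives Δq = t/12.8 and wedge t, so DWL = t²/25.6.
t²/25.6 = 302.5 → t² = 7744 → t = 88.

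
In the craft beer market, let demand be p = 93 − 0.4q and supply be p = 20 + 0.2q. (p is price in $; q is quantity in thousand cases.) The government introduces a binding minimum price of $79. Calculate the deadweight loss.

$2253.33 thousand

Competitive equilibrium: 93 − 0.4q = 20 + 0.2q → q* = 121.6667, p* = 44.3333.
At the floor p = 79, quantity demanded = (93 − 79)/0.4 = 35.
Sellers' marginal cost at q' = 35: 20 + 0.2·35 = 27.
Δq = 121.6667 − 35 = 86.6667; wedge = 79 − 27 = 52.
The triangle = ½ × 86.6667 × 52 = $2253.33 thousand.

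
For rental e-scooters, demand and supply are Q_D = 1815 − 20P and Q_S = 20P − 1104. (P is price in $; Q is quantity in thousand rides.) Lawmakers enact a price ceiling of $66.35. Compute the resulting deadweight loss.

In inverse form: demand P = 90.75 − 0.05Q, supply P = 55.2 + 0.05Q.
Competitive equilibrium: 90.75 − 0.05Q = 55.2 + 0.05Q → Q* = 355.5, P* = 72.975.
At the ceiling P = 66.35, quantity supplied = (66.35 − 55.2)/0.05 = 223.
Willingness to pay at Q' = 223: 90.75 − 0.05·223 = 79.6.
ΔQ = 355.5 − 223 = 132.5; wedge = 79.6 − 66.35 = 13.25.
The triangle = ½ × 132.5 × 13.25 = $877.81 thousand.

$877.81 thousand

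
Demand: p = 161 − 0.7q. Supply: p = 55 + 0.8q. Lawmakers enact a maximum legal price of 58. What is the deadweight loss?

Competitive equilibrium: 161 − 0.7q = 55 + 0.8q → q* = 70.6667, p* = 111.5333.
At the ceiling p = 58, quantity supplied = (58 − 55)/0.8 = 3.75.
Willingness to pay at q' = 3.75: 161 − 0.7·3.75 = 158.375.
Δq = 70.6667 − 3.75 = 66.9167; wedge = 158.375 − 58 = 100.375.
Deadweight loss = ½ × 66.9167 × 100.375 = 3358.38.

3358.38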